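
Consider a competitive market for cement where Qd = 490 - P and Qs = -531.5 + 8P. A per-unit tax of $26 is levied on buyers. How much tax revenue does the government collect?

Pre-tax equilibrium: P* = 113.5, Q* = 376.5.
Tax on buyers shifts demand to Qd = 490 − 1(P + 26) = 464 - P.
464 - P = -531.5 + 8P gives seller price Ps = 1991/18; buyers pay Pb = 1991/18 + 26 = 2459/18.
New quantity: Q = 490 − 1(2459/18) = 6361/18.
Revenue = 26 × 6361/18 = 82693/9.

Tax revenue = 82693/9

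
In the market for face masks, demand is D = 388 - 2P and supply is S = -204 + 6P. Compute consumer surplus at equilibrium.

Equilibrium: 388 - 2P = -204 + 6P gives P* = 74, Q* = 240.
Demand choke price (D = 0): P = 194.
CS = ½(194 − 74)(240) = 14400.

Consumer surplus = 14400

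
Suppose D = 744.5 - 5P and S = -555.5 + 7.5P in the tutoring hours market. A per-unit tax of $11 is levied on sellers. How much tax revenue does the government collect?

Pre-tax equilibrium: P* = 104, Q* = 224.5.
Tax on sellers shifts supply to S = -555.5 + 7.5(P − 11) = -638 + 7.5P.
744.5 - 5P = -638 + 7.5P gives buyer price Pb = 110.6; sellers receive Ps = 110.6 − 11 = 99.6.
New quantity: Q = 744.5 − 5(110.6) = 191.5.
Revenue = 11 × 191.5 = 2106.5.

Tax revenue = 2106.5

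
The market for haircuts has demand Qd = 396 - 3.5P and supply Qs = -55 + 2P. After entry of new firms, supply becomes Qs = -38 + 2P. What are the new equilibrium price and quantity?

Original equilibrium: P* = 82, Q* = 109.
New equilibrium: 396 - 3.5P = -38 + 2P, so 434 = 5.5P and P' = 868/11; Q' = 396 − 3.5(868/11) = 1318/11.

P' = 868/11, Q' = 1318/11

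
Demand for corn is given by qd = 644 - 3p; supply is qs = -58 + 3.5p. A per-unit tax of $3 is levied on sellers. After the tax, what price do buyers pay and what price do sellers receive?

Buyers pay 1425/13, sellers receive 1386/13

Pre-tax equilibrium: p* = 108, q* = 320.
Tax on sellers shifts supply to qs = -58 + 3.5(p − 3) = -68.5 + 3.5p.
644 - 3p = -68.5 + 3.5p gives buyer price pb = 1425/13; sellers receive ps = 1425/13 − 3 = 1386/13.
New quantity: q = 644 − 3(1425/13) = 4097/13.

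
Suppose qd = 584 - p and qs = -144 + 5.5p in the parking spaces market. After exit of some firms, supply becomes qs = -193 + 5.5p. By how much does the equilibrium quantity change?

Original equilibrium: p* = 112, q* = 472.
New equilibrium: 584 - p = -193 + 5.5p, so 777 = 6.5p and p' = 1554/13; q' = 584 − 1(1554/13) = 6038/13.
Change in quantity: 6038/13 − 472 = -98/13.

Δq = -98/13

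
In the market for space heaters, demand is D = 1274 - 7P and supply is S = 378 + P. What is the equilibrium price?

Set D = S: 1274 - 7P = 378 + P.
896 = 8P, so P* = 112.
Q* = 1274 − 7(112) = 490.

P* = 112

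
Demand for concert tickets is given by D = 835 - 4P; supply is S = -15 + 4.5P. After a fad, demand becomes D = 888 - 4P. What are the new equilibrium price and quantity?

Original equilibrium: P* = 100, Q* = 435.
New equilibrium: 888 - 4P = -15 + 4.5P, so 903 = 8.5P and P' = 1806/17; Q' = 888 − 4(1806/17) = 7872/17.

P' = 1806/17, Q' = 7872/17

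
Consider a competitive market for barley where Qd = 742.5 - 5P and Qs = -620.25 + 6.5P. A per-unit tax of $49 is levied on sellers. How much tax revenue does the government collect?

Pre-tax equilibrium: P* = 118.5, Q* = 150.
Tax on sellers shifts supply to Qs = -620.25 + 6.5(P − 49) = -938.75 + 6.5P.
742.5 - 5P = -938.75 + 6.5P gives buyer price Pb = 6725/46; sellers receive Ps = 6725/46 − 49 = 4471/46.
New quantity: Q = 742.5 − 5(6725/46) = 265/23.
Revenue = 49 × 265/23 = 12985/23.

Tax revenue = 12985/23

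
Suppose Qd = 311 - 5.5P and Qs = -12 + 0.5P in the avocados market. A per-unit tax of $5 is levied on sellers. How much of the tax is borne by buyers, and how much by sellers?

Pre-tax equilibrium: P* = 323/6, Q* = 179/12.
Tax on sellers shifts supply to Qs = -12 + 0.5(P − 5) = -14.5 + 0.5P.
311 - 5.5P = -14.5 + 0.5P gives buyer price Pb = 54.25; sellers receive Ps = 54.25 − 5 = 49.25.
New quantity: Q = 311 − 5.5(54.25) = 12.625.
Buyer burden = 54.25 − 323/6 = 5/12; seller burden = 323/6 − 49.25 = 55/12.

Buyers bear 5/12, sellers bear 55/12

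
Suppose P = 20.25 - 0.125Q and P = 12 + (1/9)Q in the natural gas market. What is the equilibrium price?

P* = 270/17

Set the two price expressions equal: 20.25 - 0.125Q = 12 + (1/9)Q.
8.25 = (17/72)Q, so Q* = 594/17.
P* = 20.25 − (0.125)(594/17) = 270/17.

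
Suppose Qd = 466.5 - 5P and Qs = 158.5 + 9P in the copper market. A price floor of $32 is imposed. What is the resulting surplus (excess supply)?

Equilibrium price would be P* = 22, so the floor at 32 binds.
At P = 32: Qd = 306.5, Qs = 446.5.
Surplus = 446.5 − 306.5 = 140.

Surplus = 140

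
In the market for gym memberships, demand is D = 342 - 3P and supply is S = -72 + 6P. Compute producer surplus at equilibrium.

Producer surplus = 3468

Equilibrium: 342 - 3P = -72 + 6P gives P* = 46, Q* = 204.
Supply starts at P = 12 (where S = 0).
PS = ½(46 − 12)(204) = 3468.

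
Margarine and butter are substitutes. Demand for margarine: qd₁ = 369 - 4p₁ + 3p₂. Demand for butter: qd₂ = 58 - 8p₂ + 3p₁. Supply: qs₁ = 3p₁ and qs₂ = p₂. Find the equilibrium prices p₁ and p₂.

Market 1: 369 - 4p₁ + 3p₂ = 3p₁ → 7p₁ - 3p₂ = 369.
Market 2: 9p₂ - 3p₁ = 58.
Eliminating p₂: 9×(1) + 3×(2) gives 54p₁ = 3495, so p₁ = 1165/18.
Back-substitute into (2): p₂ = (58 + 3×1165/18) / 9 = 1513/54.

p₁ = 1165/18, p₂ = 1513/54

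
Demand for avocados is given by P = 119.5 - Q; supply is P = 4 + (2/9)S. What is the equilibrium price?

P* = 25

Set the two price expressions equal: 119.5 - Q = 4 + (2/9)Q.
115.5 = (11/9)Q, so Q* = 94.5.
P* = 119.5 − (1)(94.5) = 25.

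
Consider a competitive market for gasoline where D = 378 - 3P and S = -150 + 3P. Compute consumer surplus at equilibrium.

Equilibrium: 378 - 3P = -150 + 3P gives P* = 88, Q* = 114.
Demand choke price (D = 0): P = 126.
CS = ½(126 − 88)(114) = 2166.

Consumer surplus = 2166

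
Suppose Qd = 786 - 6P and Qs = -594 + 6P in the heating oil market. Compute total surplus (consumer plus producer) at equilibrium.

Equilibrium: 786 - 6P = -594 + 6P gives P* = 115, Q* = 96.
Demand choke price: P = 131; supply starts at P = 99.
CS = ½(131 − 115)(96) = 768; PS = ½(115 − 99)(96) = 768.

Total surplus = 1536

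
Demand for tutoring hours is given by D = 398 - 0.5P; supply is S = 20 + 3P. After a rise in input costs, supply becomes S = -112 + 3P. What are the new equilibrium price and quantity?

P' = 1020/7, Q' = 2276/7

Original equilibrium: P* = 108, Q* = 344.
New equilibrium: 398 - 0.5P = -112 + 3P, so 510 = 3.5P and P' = 1020/7; Q' = 398 − 0.5(1020/7) = 2276/7.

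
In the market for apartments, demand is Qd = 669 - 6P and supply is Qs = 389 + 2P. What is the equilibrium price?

P* = 35

Set Qd = Qs: 669 - 6P = 389 + 2P.
280 = 8P, so P* = 35.
Q* = 669 − 6(35) = 459.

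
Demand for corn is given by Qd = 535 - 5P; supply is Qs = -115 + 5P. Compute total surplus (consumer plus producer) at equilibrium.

Equilibrium: 535 - 5P = -115 + 5P gives P* = 65, Q* = 210.
Demand choke price: P = 107; supply starts at P = 23.
CS = ½(107 − 65)(210) = 4410; PS = ½(65 − 23)(210) = 4410.

Total surplus = 8820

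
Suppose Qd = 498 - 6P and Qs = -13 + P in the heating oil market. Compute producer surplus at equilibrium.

Producer surplus = 1800

Equilibrium: 498 - 6P = -13 + P gives P* = 73, Q* = 60.
Supply starts at P = 13 (where Qs = 0).
PS = ½(73 − 13)(60) = 1800.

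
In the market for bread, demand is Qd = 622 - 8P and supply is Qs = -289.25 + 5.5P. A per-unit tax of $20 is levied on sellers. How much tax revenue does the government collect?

Tax revenue = 9080/27

Pre-tax equilibrium: P* = 67.5, Q* = 82.
Tax on sellers shifts supply to Qs = -289.25 + 5.5(P − 20) = -399.25 + 5.5P.
622 - 8P = -399.25 + 5.5P gives buyer price Pb = 4085/54; sellers receive Ps = 4085/54 − 20 = 3005/54.
New quantity: Q = 622 − 8(4085/54) = 454/27.
Revenue = 20 × 454/27 = 9080/27.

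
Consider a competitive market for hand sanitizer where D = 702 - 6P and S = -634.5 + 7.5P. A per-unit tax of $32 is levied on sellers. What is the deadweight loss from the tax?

Pre-tax equilibrium: P* = 99, Q* = 108.
Tax on sellers shifts supply to S = -634.5 + 7.5(P − 32) = -874.5 + 7.5P.
702 - 6P = -874.5 + 7.5P gives buyer price Pb = 1051/9; sellers receive Ps = 1051/9 − 32 = 763/9.
New quantity: Q = 702 − 6(1051/9) = 4/3.
DWL = ½ × 32 × (108 − 4/3) = 5120/3.

Deadweight loss = 5120/3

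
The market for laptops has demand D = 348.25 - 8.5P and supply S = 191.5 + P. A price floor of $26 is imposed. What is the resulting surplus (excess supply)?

Surplus = 90.25

Equilibrium price would be P* = 16.5, so the floor at 26 binds.
At P = 26: D = 127.25, S = 217.5.
Surplus = 217.5 − 127.25 = 90.25.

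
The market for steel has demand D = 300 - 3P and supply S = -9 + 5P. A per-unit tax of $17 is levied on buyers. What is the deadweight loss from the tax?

Deadweight loss = 270.9375

Pre-tax equilibrium: P* = 38.625, Q* = 184.125.
Tax on buyers shifts demand to D = 300 − 3(P + 17) = 249 - 3P.
249 - 3P = -9 + 5P gives seller price Ps = 32.25; buyers pay Pb = 32.25 + 17 = 49.25.
New quantity: Q = 300 − 3(49.25) = 152.25.
DWL = ½ × 17 × (184.125 − 152.25) = 270.9375.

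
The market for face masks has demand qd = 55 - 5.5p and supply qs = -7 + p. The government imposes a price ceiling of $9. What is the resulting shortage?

Shortage = 3.5

Equilibrium price would be p* = 124/13, so the ceiling at 9 binds.
At p = 9: qd = 55 − 5.5(9) = 5.5, qs = -7 + 1(9) = 2.
Shortage = 5.5 − 2 = 3.5.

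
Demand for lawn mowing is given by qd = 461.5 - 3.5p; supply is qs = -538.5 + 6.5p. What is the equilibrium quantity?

q* = 111.5

Set qd = qs: 461.5 - 3.5p = -538.5 + 6.5p.
1000 = 10p, so p* = 100.
q* = 461.5 − 3.5(100) = 111.5.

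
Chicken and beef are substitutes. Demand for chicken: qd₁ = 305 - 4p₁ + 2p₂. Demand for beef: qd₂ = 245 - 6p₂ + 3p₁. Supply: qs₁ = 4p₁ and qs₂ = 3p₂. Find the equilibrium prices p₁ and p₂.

p₁ = 3235/66, p₂ = 2875/66

Market 1: 305 - 4p₁ + 2p₂ = 4p₁ → 8p₁ - 2p₂ = 305.
Market 2: 9p₂ - 3p₁ = 245.
Eliminating p₂: 9×(1) + 2×(2) gives 66p₁ = 3235, so p₁ = 3235/66.
Back-substitute into (2): p₂ = (245 + 3×3235/66) / 9 = 2875/66.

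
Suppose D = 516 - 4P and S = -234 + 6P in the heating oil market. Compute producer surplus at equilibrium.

Producer surplus = 3888

Equilibrium: 516 - 4P = -234 + 6P gives P* = 75, Q* = 216.
Supply starts at P = 39 (where S = 0).
PS = ½(75 − 39)(216) = 3888.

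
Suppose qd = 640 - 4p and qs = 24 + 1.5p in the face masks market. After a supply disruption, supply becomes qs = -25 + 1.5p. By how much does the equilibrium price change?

Δp = 98/11

Original equilibrium: p* = 112, q* = 192.
New equilibrium: 640 - 4p = -25 + 1.5p, so 665 = 5.5p and p' = 1330/11; q' = 640 − 4(1330/11) = 1720/11.
Change in price: 1330/11 − 112 = 98/11.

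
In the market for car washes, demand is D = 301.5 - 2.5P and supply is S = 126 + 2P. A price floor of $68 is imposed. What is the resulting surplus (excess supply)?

Equilibrium price would be P* = 39, so the floor at 68 binds.
At P = 68: D = 131.5, S = 262.
Surplus = 262 − 131.5 = 130.5.

Surplus = 130.5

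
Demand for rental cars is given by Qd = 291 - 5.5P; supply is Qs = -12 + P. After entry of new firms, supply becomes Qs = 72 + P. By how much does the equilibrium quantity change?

Original equilibrium: P* = 606/13, Q* = 450/13.
New equilibrium: 291 - 5.5P = 72 + P, so 219 = 6.5P and P' = 438/13; Q' = 291 − 5.5(438/13) = 1374/13.
Change in quantity: 1374/13 − 450/13 = 924/13.

ΔQ = 924/13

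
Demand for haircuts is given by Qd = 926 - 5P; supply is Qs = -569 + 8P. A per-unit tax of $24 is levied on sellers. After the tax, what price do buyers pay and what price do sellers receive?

Buyers pay 1687/13, sellers receive 1375/13

Pre-tax equilibrium: P* = 115, Q* = 351.
Tax on sellers shifts supply to Qs = -569 + 8(P − 24) = -761 + 8P.
926 - 5P = -761 + 8P gives buyer price Pb = 1687/13; sellers receive Ps = 1687/13 − 24 = 1375/13.
New quantity: Q = 926 − 5(1687/13) = 3603/13.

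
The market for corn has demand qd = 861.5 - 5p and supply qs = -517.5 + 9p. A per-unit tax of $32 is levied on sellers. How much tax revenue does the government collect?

Tax revenue = 59616/7

Pre-tax equilibrium: p* = 98.5, q* = 369.
Tax on sellers shifts supply to qs = -517.5 + 9(p − 32) = -805.5 + 9p.
861.5 - 5p = -805.5 + 9p gives buyer price pb = 1667/14; sellers receive ps = 1667/14 − 32 = 1219/14.
New quantity: q = 861.5 − 5(1667/14) = 1863/7.
Revenue = 32 × 1863/7 = 59616/7.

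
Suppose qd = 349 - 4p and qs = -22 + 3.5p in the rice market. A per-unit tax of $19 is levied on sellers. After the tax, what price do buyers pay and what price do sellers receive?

Pre-tax equilibrium: p* = 742/15, q* = 2267/15.
Tax on sellers shifts supply to qs = -22 + 3.5(p − 19) = -88.5 + 3.5p.
349 - 4p = -88.5 + 3.5p gives buyer price pb = 175/3; sellers receive ps = 175/3 − 19 = 118/3.
New quantity: q = 349 − 4(175/3) = 347/3.

Buyers pay 175/3, sellers receive 118/3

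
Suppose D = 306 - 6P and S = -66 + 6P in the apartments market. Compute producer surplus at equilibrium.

Producer surplus = 1200

Equilibrium: 306 - 6P = -66 + 6P gives P* = 31, Q* = 120.
Supply starts at P = 11 (where S = 0).
PS = ½(31 − 11)(120) = 1200.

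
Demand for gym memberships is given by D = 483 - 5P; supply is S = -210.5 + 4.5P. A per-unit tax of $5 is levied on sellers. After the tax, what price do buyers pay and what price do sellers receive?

Buyers pay 1432/19, sellers receive 1337/19

Pre-tax equilibrium: P* = 73, Q* = 118.
Tax on sellers shifts supply to S = -210.5 + 4.5(P − 5) = -233 + 4.5P.
483 - 5P = -233 + 4.5P gives buyer price Pb = 1432/19; sellers receive Ps = 1432/19 − 5 = 1337/19.
New quantity: Q = 483 − 5(1432/19) = 2017/19.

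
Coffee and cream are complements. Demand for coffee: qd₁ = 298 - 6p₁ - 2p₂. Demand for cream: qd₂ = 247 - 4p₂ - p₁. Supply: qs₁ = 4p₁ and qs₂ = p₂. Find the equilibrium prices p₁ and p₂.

p₁ = 20.75, p₂ = 45.25

Market 1: 298 - 6p₁ - 2p₂ = 4p₁ → 10p₁ + 2p₂ = 298.
Market 2: 5p₂ + p₁ = 247.
Eliminating p₂: 5×(1) − 2×(2) gives 48p₁ = 996, so p₁ = 20.75.
Back-substitute into (2): p₂ = (247 − 1×20.75) / 5 = 45.25.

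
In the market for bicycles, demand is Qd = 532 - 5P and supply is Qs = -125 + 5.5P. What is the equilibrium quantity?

Set Qd = Qs: 532 - 5P = -125 + 5.5P.
657 = 10.5P, so P* = 438/7.
Q* = 532 − 5(438/7) = 1534/7.

Q* = 1534/7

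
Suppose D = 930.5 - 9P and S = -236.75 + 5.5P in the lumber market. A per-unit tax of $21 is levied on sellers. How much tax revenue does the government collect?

Pre-tax equilibrium: P* = 80.5, Q* = 206.
Tax on sellers shifts supply to S = -236.75 + 5.5(P − 21) = -352.25 + 5.5P.
930.5 - 9P = -352.25 + 5.5P gives buyer price Pb = 5131/58; sellers receive Ps = 5131/58 − 21 = 3913/58.
New quantity: Q = 930.5 − 9(5131/58) = 3895/29.
Revenue = 21 × 3895/29 = 81795/29.

Tax revenue = 81795/29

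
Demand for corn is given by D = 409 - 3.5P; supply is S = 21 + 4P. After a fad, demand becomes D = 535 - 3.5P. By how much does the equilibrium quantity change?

Original equilibrium: P* = 776/15, Q* = 3419/15.
New equilibrium: 535 - 3.5P = 21 + 4P, so 514 = 7.5P and P' = 1028/15; Q' = 535 − 3.5(1028/15) = 4427/15.
Change in quantity: 4427/15 − 3419/15 = 67.2.

ΔQ = 67.2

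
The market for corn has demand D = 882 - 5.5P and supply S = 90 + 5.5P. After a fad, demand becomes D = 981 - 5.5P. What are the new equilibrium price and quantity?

P' = 81, Q' = 535.5

Original equilibrium: P* = 72, Q* = 486.
New equilibrium: 981 - 5.5P = 90 + 5.5P, so 891 = 11P and P' = 81; Q' = 981 − 5.5(81) = 535.5.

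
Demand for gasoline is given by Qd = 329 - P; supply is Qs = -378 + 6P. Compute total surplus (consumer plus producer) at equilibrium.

Total surplus = 30324

Equilibrium: 329 - P = -378 + 6P gives P* = 101, Q* = 228.
Demand choke price: P = 329; supply starts at P = 63.
CS = ½(329 − 101)(228) = 25992; PS = ½(101 − 63)(228) = 4332.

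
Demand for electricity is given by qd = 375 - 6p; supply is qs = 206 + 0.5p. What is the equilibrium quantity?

q* = 219

Set qd = qs: 375 - 6p = 206 + 0.5p.
169 = 6.5p, so p* = 26.
q* = 375 − 6(26) = 219.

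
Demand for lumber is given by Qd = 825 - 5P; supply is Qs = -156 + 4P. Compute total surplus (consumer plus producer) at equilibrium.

Equilibrium: 825 - 5P = -156 + 4P gives P* = 109, Q* = 280.
Demand choke price: P = 165; supply starts at P = 39.
CS = ½(165 − 109)(280) = 7840; PS = ½(109 − 39)(280) = 9800.

Total surplus = 17640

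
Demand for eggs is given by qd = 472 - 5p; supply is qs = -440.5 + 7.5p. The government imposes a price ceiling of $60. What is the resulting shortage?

Shortage = 162.5

Equilibrium price would be p* = 73, so the ceiling at 60 binds.
At p = 60: qd = 472 − 5(60) = 172, qs = -440.5 + 7.5(60) = 9.5.
Shortage = 172 − 9.5 = 162.5.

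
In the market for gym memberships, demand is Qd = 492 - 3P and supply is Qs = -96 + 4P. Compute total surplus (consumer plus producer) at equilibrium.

Total surplus = 16800

Equilibrium: 492 - 3P = -96 + 4P gives P* = 84, Q* = 240.
Demand choke price: P = 164; supply starts at P = 24.
CS = ½(164 − 84)(240) = 9600; PS = ½(84 − 24)(240) = 7200.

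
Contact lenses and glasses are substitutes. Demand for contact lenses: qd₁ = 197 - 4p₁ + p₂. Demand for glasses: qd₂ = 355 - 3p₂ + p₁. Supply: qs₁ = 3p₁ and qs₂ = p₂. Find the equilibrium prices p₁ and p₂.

Market 1: 197 - 4p₁ + p₂ = 3p₁ → 7p₁ - p₂ = 197.
Market 2: 4p₂ - p₁ = 355.
Eliminating p₂: 4×(1) + 1×(2) gives 27p₁ = 1143, so p₁ = 127/3.
Back-substitute into (2): p₂ = (355 + 1×127/3) / 4 = 298/3.

p₁ = 127/3, p₂ = 298/3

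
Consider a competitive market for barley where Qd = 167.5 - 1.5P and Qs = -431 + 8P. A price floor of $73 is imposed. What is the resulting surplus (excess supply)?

Surplus = 95

Equilibrium price would be P* = 63, so the floor at 73 binds.
At P = 73: Qd = 58, Qs = 153.
Surplus = 153 − 58 = 95.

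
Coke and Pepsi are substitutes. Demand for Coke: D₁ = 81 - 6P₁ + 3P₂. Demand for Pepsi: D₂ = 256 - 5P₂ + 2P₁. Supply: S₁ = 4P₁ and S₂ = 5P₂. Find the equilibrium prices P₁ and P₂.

P₁ = 789/47, P₂ = 1361/47

Market 1: 81 - 6P₁ + 3P₂ = 4P₁ → 10P₁ - 3P₂ = 81.
Market 2: 10P₂ - 2P₁ = 256.
Eliminating P₂: 10×(1) + 3×(2) gives 94P₁ = 1578, so P₁ = 789/47.
Back-substitute into (2): P₂ = (256 + 2×789/47) / 10 = 1361/47.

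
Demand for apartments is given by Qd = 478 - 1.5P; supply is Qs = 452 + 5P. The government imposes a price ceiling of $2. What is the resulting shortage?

Equilibrium price would be P* = 4, so the ceiling at 2 binds.
At P = 2: Qd = 478 − 1.5(2) = 475, Qs = 452 + 5(2) = 462.
Shortage = 475 − 462 = 13.

Shortage = 13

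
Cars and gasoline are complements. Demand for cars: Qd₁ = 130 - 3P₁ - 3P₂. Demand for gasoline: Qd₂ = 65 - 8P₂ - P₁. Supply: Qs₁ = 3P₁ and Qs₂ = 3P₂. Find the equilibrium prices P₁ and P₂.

P₁ = 1235/63, P₂ = 260/63

Market 1: 130 - 3P₁ - 3P₂ = 3P₁ → 6P₁ + 3P₂ = 130.
Market 2: 11P₂ + P₁ = 65.
Eliminating P₂: 11×(1) − 3×(2) gives 63P₁ = 1235, so P₁ = 1235/63.
Back-substitute into (2): P₂ = (65 − 1×1235/63) / 11 = 260/63.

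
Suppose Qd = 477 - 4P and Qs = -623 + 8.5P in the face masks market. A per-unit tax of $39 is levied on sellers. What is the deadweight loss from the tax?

Pre-tax equilibrium: P* = 88, Q* = 125.
Tax on sellers shifts supply to Qs = -623 + 8.5(P − 39) = -954.5 + 8.5P.
477 - 4P = -954.5 + 8.5P gives buyer price Pb = 114.52; sellers receive Ps = 114.52 − 39 = 75.52.
New quantity: Q = 477 − 4(114.52) = 18.92.
DWL = ½ × 39 × (125 − 18.92) = 2068.56.

Deadweight loss = 2068.56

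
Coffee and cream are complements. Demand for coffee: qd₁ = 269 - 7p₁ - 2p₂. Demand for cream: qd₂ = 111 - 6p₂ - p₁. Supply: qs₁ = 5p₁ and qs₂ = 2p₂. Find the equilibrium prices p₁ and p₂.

Market 1: 269 - 7p₁ - 2p₂ = 5p₁ → 12p₁ + 2p₂ = 269.
Market 2: 8p₂ + p₁ = 111.
Eliminating p₂: 8×(1) − 2×(2) gives 94p₁ = 1930, so p₁ = 965/47.
Back-substitute into (2): p₂ = (111 − 1×965/47) / 8 = 1063/94.

p₁ = 965/47, p₂ = 1063/94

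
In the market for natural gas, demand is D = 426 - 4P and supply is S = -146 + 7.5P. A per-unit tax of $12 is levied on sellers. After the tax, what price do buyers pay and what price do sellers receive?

Buyers pay 1324/23, sellers receive 1048/23

Pre-tax equilibrium: P* = 1144/23, Q* = 5222/23.
Tax on sellers shifts supply to S = -146 + 7.5(P − 12) = -236 + 7.5P.
426 - 4P = -236 + 7.5P gives buyer price Pb = 1324/23; sellers receive Ps = 1324/23 − 12 = 1048/23.
New quantity: Q = 426 − 4(1324/23) = 4502/23.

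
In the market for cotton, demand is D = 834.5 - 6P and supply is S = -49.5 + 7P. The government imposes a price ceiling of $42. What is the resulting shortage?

Shortage = 338

Equilibrium price would be P* = 68, so the ceiling at 42 binds.
At P = 42: D = 834.5 − 6(42) = 582.5, S = -49.5 + 7(42) = 244.5.
Shortage = 582.5 − 244.5 = 338.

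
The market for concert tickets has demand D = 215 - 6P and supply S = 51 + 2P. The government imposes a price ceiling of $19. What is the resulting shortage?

Equilibrium price would be P* = 20.5, so the ceiling at 19 binds.
At P = 19: D = 215 − 6(19) = 101, S = 51 + 2(19) = 89.
Shortage = 101 − 89 = 12.

Shortage = 12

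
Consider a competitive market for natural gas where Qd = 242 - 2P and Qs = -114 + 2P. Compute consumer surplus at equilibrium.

Consumer surplus = 1024

Equilibrium: 242 - 2P = -114 + 2P gives P* = 89, Q* = 64.
Demand choke price (Qd = 0): P = 121.
CS = ½(121 − 89)(64) = 1024.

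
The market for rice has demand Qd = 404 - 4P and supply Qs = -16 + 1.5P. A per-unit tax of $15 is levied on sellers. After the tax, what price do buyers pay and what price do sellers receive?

Buyers pay 885/11, sellers receive 720/11

Pre-tax equilibrium: P* = 840/11, Q* = 1084/11.
Tax on sellers shifts supply to Qs = -16 + 1.5(P − 15) = -38.5 + 1.5P.
404 - 4P = -38.5 + 1.5P gives buyer price Pb = 885/11; sellers receive Ps = 885/11 − 15 = 720/11.
New quantity: Q = 404 − 4(885/11) = 904/11.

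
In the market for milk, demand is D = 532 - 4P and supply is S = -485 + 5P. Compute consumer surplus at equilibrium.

Consumer surplus = 800

Equilibrium: 532 - 4P = -485 + 5P gives P* = 113, Q* = 80.
Demand choke price (D = 0): P = 133.
CS = ½(133 − 113)(80) = 800.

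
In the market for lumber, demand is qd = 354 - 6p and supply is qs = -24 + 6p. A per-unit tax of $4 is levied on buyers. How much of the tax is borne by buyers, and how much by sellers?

Pre-tax equilibrium: p* = 31.5, q* = 165.
Tax on buyers shifts demand to qd = 354 − 6(p + 4) = 330 - 6p.
330 - 6p = -24 + 6p gives seller price ps = 29.5; buyers pay pb = 29.5 + 4 = 33.5.
New quantity: q = 354 − 6(33.5) = 153.
Buyer burden = 33.5 − 31.5 = 2; seller burden = 31.5 − 29.5 = 2.

Buyers bear $2, sellers bear $2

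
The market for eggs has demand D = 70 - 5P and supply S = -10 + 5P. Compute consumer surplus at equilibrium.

Equilibrium: 70 - 5P = -10 + 5P gives P* = 8, Q* = 30.
Demand choke price (D = 0): P = 14.
CS = ½(14 − 8)(30) = 90.

Consumer surplus = 90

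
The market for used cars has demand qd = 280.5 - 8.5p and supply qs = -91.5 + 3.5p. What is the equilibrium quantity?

Set qd = qs: 280.5 - 8.5p = -91.5 + 3.5p.
372 = 12p, so p* = 31.
q* = 280.5 − 8.5(31) = 17.

q* = 17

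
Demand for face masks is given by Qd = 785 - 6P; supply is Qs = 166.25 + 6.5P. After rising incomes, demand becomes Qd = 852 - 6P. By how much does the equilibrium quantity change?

Original equilibrium: P* = 49.5, Q* = 488.
New equilibrium: 852 - 6P = 166.25 + 6.5P, so 685.75 = 12.5P and P' = 54.86; Q' = 852 − 6(54.86) = 522.84.
Change in quantity: 522.84 − 488 = 34.84.

ΔQ = 34.84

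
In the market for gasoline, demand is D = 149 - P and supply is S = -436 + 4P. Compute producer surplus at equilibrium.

Producer surplus = 128

Equilibrium: 149 - P = -436 + 4P gives P* = 117, Q* = 32.
Supply starts at P = 109 (where S = 0).
PS = ½(117 − 109)(32) = 128.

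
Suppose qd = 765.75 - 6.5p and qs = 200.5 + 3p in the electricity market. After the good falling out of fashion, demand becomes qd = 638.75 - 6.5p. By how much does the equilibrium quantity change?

Δq = -762/19

Original equilibrium: p* = 59.5, q* = 379.
New equilibrium: 638.75 - 6.5p = 200.5 + 3p, so 438.25 = 9.5p and p' = 1753/38; q' = 638.75 − 6.5(1753/38) = 6439/19.
Change in quantity: 6439/19 − 379 = -762/19.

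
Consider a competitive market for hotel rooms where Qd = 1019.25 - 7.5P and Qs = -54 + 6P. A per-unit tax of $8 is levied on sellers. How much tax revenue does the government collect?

Pre-tax equilibrium: P* = 79.5, Q* = 423.
Tax on sellers shifts supply to Qs = -54 + 6(P − 8) = -102 + 6P.
1019.25 - 7.5P = -102 + 6P gives buyer price Pb = 1495/18; sellers receive Ps = 1495/18 − 8 = 1351/18.
New quantity: Q = 1019.25 − 7.5(1495/18) = 1189/3.
Revenue = 8 × 1189/3 = 9512/3.

Tax revenue = 9512/3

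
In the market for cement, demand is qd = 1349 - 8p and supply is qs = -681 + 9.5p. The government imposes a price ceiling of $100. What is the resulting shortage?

Equilibrium price would be p* = 116, so the ceiling at 100 binds.
At p = 100: qd = 1349 − 8(100) = 549, qs = -681 + 9.5(100) = 269.
Shortage = 549 − 269 = 280.

Shortage = 280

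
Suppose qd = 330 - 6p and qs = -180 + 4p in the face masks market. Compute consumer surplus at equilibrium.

Equilibrium: 330 - 6p = -180 + 4p gives p* = 51, q* = 24.
Demand choke price (qd = 0): p = 55.
CS = ½(55 − 51)(24) = 48.

Consumer surplus = 48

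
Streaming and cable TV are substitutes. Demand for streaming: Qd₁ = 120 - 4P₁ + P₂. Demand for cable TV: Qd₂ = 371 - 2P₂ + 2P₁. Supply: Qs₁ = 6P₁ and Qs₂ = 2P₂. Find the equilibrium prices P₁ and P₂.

Market 1: 120 - 4P₁ + P₂ = 6P₁ → 10P₁ - P₂ = 120.
Market 2: 4P₂ - 2P₁ = 371.
Eliminating P₂: 4×(1) + 1×(2) gives 38P₁ = 851, so P₁ = 851/38.
Back-substitute into (2): P₂ = (371 + 2×851/38) / 4 = 1975/19.

P₁ = 851/38, P₂ = 1975/19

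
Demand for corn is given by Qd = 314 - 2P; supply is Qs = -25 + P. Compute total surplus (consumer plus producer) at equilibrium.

Total surplus = 5808

Equilibrium: 314 - 2P = -25 + P gives P* = 113, Q* = 88.
Demand choke price: P = 157; supply starts at P = 25.
CS = ½(157 − 113)(88) = 1936; PS = ½(113 − 25)(88) = 3872.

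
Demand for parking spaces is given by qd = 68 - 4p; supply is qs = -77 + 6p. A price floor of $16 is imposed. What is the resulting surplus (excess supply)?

Equilibrium price would be p* = 14.5, so the floor at 16 binds.
At p = 16: qd = 4, qs = 19.
Surplus = 19 − 4 = 15.

Surplus = 15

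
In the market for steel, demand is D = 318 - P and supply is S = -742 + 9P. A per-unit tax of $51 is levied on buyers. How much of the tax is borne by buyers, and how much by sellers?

Buyers bear $45.9, sellers bear $5.1

Pre-tax equilibrium: P* = 106, Q* = 212.
Tax on buyers shifts demand to D = 318 − 1(P + 51) = 267 - P.
267 - P = -742 + 9P gives seller price Ps = 100.9; buyers pay Pb = 100.9 + 51 = 151.9.
New quantity: Q = 318 − 1(151.9) = 166.1.
Buyer burden = 151.9 − 106 = 45.9; seller burden = 106 − 100.9 = 5.1.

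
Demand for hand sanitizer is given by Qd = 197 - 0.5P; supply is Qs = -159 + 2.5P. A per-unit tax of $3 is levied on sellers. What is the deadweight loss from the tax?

Deadweight loss = 1.875

Pre-tax equilibrium: P* = 356/3, Q* = 413/3.
Tax on sellers shifts supply to Qs = -159 + 2.5(P − 3) = -166.5 + 2.5P.
197 - 0.5P = -166.5 + 2.5P gives buyer price Pb = 727/6; sellers receive Ps = 727/6 − 3 = 709/6.
New quantity: Q = 197 − 0.5(727/6) = 1637/12.
DWL = ½ × 3 × (413/3 − 1637/12) = 1.875.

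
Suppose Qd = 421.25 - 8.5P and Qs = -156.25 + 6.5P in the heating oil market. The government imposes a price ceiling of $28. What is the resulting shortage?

Shortage = 157.5

Equilibrium price would be P* = 38.5, so the ceiling at 28 binds.
At P = 28: Qd = 421.25 − 8.5(28) = 183.25, Qs = -156.25 + 6.5(28) = 25.75.
Shortage = 183.25 − 25.75 = 157.5.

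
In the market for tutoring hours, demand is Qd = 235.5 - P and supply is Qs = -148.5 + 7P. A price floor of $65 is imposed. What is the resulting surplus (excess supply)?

Equilibrium price would be P* = 48, so the floor at 65 binds.
At P = 65: Qd = 170.5, Qs = 306.5.
Surplus = 306.5 − 170.5 = 136.

Surplus = 136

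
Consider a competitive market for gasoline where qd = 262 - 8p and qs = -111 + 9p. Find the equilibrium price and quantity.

p* = 373/17, q* = 1470/17

Set qd = qs: 262 - 8p = -111 + 9p.
373 = 17p, so p* = 373/17.
q* = 262 − 8(373/17) = 1470/17.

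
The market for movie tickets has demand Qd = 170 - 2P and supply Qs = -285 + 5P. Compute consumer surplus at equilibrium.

Equilibrium: 170 - 2P = -285 + 5P gives P* = 65, Q* = 40.
Demand choke price (Qd = 0): P = 85.
CS = ½(85 − 65)(40) = 400.

Consumer surplus = 400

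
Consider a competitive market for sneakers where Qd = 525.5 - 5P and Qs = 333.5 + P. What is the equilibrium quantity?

Set Qd = Qs: 525.5 - 5P = 333.5 + P.
192 = 6P, so P* = 32.
Q* = 525.5 − 5(32) = 365.5.

Q* = 365.5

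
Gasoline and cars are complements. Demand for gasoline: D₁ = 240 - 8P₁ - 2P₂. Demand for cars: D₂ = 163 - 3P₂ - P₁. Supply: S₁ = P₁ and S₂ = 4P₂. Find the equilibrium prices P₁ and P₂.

Market 1: 240 - 8P₁ - 2P₂ = P₁ → 9P₁ + 2P₂ = 240.
Market 2: 7P₂ + P₁ = 163.
Eliminating P₂: 7×(1) − 2×(2) gives 61P₁ = 1354, so P₁ = 1354/61.
Back-substitute into (2): P₂ = (163 − 1×1354/61) / 7 = 1227/61.

P₁ = 1354/61, P₂ = 1227/61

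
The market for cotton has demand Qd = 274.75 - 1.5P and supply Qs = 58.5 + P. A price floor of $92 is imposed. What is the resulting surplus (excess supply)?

Equilibrium price would be P* = 86.5, so the floor at 92 binds.
At P = 92: Qd = 136.75, Qs = 150.5.
Surplus = 150.5 − 136.75 = 13.75.

Surplus = 13.75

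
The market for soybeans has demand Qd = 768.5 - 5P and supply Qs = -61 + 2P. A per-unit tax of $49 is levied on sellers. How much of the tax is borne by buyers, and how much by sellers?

Buyers bear $14, sellers bear $35

Pre-tax equilibrium: P* = 118.5, Q* = 176.
Tax on sellers shifts supply to Qs = -61 + 2(P − 49) = -159 + 2P.
768.5 - 5P = -159 + 2P gives buyer price Pb = 132.5; sellers receive Ps = 132.5 − 49 = 83.5.
New quantity: Q = 768.5 − 5(132.5) = 106.
Buyer burden = 132.5 − 118.5 = 14; seller burden = 118.5 − 83.5 = 35.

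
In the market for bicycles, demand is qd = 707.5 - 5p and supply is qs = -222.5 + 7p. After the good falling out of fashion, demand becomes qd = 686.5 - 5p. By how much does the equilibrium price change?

Δp = -1.75

Original equilibrium: p* = 77.5, q* = 320.
New equilibrium: 686.5 - 5p = -222.5 + 7p, so 909 = 12p and p' = 75.75; q' = 686.5 − 5(75.75) = 307.75.
Change in price: 75.75 − 77.5 = -1.75.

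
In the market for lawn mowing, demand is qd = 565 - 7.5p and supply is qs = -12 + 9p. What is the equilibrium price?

Set qd = qs: 565 - 7.5p = -12 + 9p.
577 = 16.5p, so p* = 1154/33.
q* = 565 − 7.5(1154/33) = 3330/11.

p* = 1154/33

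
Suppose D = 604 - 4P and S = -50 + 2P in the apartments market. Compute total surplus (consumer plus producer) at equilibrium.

Total surplus = 10584

Equilibrium: 604 - 4P = -50 + 2P gives P* = 109, Q* = 168.
Demand choke price: P = 151; supply starts at P = 25.
CS = ½(151 − 109)(168) = 3528; PS = ½(109 − 25)(168) = 7056.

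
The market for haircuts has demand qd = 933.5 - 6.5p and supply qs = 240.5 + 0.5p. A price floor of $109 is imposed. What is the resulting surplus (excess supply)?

Equilibrium price would be p* = 99, so the floor at 109 binds.
At p = 109: qd = 225, qs = 295.
Surplus = 295 − 225 = 70.

Surplus = 70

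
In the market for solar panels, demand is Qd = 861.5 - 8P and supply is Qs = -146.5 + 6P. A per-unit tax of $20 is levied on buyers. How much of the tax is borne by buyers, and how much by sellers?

Buyers bear 60/7, sellers bear 80/7

Pre-tax equilibrium: P* = 72, Q* = 285.5.
Tax on buyers shifts demand to Qd = 861.5 − 8(P + 20) = 701.5 - 8P.
701.5 - 8P = -146.5 + 6P gives seller price Ps = 424/7; buyers pay Pb = 424/7 + 20 = 564/7.
New quantity: Q = 861.5 − 8(564/7) = 3037/14.
Buyer burden = 564/7 − 72 = 60/7; seller burden = 72 − 424/7 = 80/7.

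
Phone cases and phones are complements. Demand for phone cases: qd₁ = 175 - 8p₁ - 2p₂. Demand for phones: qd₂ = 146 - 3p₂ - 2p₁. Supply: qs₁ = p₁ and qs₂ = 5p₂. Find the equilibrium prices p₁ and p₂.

Market 1: 175 - 8p₁ - 2p₂ = p₁ → 9p₁ + 2p₂ = 175.
Market 2: 8p₂ + 2p₁ = 146.
Eliminating p₂: 8×(1) − 2×(2) gives 68p₁ = 1108, so p₁ = 277/17.
Back-substitute into (2): p₂ = (146 − 2×277/17) / 8 = 241/17.

p₁ = 277/17, p₂ = 241/17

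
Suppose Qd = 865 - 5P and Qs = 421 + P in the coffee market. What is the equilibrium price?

P* = 74

Set Qd = Qs: 865 - 5P = 421 + P.
444 = 6P, so P* = 74.
Q* = 865 − 5(74) = 495.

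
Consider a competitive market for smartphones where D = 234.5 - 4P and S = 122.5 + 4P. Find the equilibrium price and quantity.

P* = 14, Q* = 178.5

Set D = S: 234.5 - 4P = 122.5 + 4P.
112 = 8P, so P* = 14.
Q* = 234.5 − 4(14) = 178.5.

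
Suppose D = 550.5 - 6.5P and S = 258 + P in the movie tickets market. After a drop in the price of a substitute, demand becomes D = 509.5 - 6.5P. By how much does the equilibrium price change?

Original equilibrium: P* = 39, Q* = 297.
New equilibrium: 509.5 - 6.5P = 258 + P, so 251.5 = 7.5P and P' = 503/15; Q' = 509.5 − 6.5(503/15) = 4373/15.
Change in price: 503/15 − 39 = -82/15.

ΔP = -82/15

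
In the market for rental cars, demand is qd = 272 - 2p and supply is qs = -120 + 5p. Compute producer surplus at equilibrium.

Equilibrium: 272 - 2p = -120 + 5p gives p* = 56, q* = 160.
Supply starts at p = 24 (where qs = 0).
PS = ½(56 − 24)(160) = 2560.

Producer surplus = 2560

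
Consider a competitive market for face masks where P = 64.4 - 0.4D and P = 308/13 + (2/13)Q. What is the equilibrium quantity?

Set the two price expressions equal: 64.4 - 0.4Q = 308/13 + (2/13)Q.
2646/65 = (36/65)Q, so Q* = 73.5.
P* = 64.4 − (0.4)(73.5) = 35.

Q* = 73.5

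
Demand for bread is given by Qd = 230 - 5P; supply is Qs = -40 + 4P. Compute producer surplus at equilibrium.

Equilibrium: 230 - 5P = -40 + 4P gives P* = 30, Q* = 80.
Supply starts at P = 10 (where Qs = 0).
PS = ½(30 − 10)(80) = 800.

Producer surplus = 800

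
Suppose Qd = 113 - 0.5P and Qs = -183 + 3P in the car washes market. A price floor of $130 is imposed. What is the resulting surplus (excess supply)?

Surplus = 159

Equilibrium price would be P* = 592/7, so the floor at 130 binds.
At P = 130: Qd = 48, Qs = 207.
Surplus = 207 − 48 = 159.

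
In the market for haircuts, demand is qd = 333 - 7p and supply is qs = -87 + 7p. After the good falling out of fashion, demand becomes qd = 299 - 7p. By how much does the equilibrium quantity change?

Original equilibrium: p* = 30, q* = 123.
New equilibrium: 299 - 7p = -87 + 7p, so 386 = 14p and p' = 193/7; q' = 299 − 7(193/7) = 106.
Change in quantity: 106 − 123 = -17.

Δq = -17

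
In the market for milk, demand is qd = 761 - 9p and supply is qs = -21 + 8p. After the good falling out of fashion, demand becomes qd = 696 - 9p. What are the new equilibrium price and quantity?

p' = 717/17, q' = 5379/17

Original equilibrium: p* = 46, q* = 347.
New equilibrium: 696 - 9p = -21 + 8p, so 717 = 17p and p' = 717/17; q' = 696 − 9(717/17) = 5379/17.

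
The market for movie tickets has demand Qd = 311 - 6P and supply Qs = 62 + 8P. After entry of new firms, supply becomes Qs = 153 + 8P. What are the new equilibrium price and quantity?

P' = 79/7, Q' = 1703/7

Original equilibrium: P* = 249/14, Q* = 1430/7.
New equilibrium: 311 - 6P = 153 + 8P, so 158 = 14P and P' = 79/7; Q' = 311 − 6(79/7) = 1703/7.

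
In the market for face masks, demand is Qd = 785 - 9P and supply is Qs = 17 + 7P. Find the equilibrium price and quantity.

Set Qd = Qs: 785 - 9P = 17 + 7P.
768 = 16P, so P* = 48.
Q* = 785 − 9(48) = 353.

P* = 48, Q* = 353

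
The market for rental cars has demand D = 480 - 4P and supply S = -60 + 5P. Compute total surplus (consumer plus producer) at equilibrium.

Total surplus = 12960

Equilibrium: 480 - 4P = -60 + 5P gives P* = 60, Q* = 240.
Demand choke price: P = 120; supply starts at P = 12.
CS = ½(120 − 60)(240) = 7200; PS = ½(60 − 12)(240) = 5760.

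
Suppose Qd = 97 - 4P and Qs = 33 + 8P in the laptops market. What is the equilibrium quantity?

Q* = 227/3

Set Qd = Qs: 97 - 4P = 33 + 8P.
64 = 12P, so P* = 16/3.
Q* = 97 − 4(16/3) = 227/3.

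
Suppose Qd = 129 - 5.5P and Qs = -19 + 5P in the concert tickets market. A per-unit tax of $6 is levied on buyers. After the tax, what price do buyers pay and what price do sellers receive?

Buyers pay 356/21, sellers receive 230/21

Pre-tax equilibrium: P* = 296/21, Q* = 1081/21.
Tax on buyers shifts demand to Qd = 129 − 5.5(P + 6) = 96 - 5.5P.
96 - 5.5P = -19 + 5P gives seller price Ps = 230/21; buyers pay Pb = 230/21 + 6 = 356/21.
New quantity: Q = 129 − 5.5(356/21) = 751/21.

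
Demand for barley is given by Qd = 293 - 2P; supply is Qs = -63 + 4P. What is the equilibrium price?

Set Qd = Qs: 293 - 2P = -63 + 4P.
356 = 6P, so P* = 178/3.
Q* = 293 − 2(178/3) = 523/3.

P* = 178/3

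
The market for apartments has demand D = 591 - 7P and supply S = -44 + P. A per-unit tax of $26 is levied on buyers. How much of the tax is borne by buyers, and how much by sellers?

Buyers bear $3.25, sellers bear $22.75

Pre-tax equilibrium: P* = 79.375, Q* = 35.375.
Tax on buyers shifts demand to D = 591 − 7(P + 26) = 409 - 7P.
409 - 7P = -44 + P gives seller price Ps = 56.625; buyers pay Pb = 56.625 + 26 = 82.625.
New quantity: Q = 591 − 7(82.625) = 12.625.
Buyer burden = 82.625 − 79.375 = 3.25; seller burden = 79.375 − 56.625 = 22.75.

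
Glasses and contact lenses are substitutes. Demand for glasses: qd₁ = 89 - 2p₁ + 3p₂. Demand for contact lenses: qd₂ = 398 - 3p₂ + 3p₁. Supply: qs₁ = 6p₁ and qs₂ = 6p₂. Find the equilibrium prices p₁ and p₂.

Market 1: 89 - 2p₁ + 3p₂ = 6p₁ → 8p₁ - 3p₂ = 89.
Market 2: 9p₂ - 3p₁ = 398.
Eliminating p₂: 9×(1) + 3×(2) gives 63p₁ = 1995, so p₁ = 95/3.
Back-substitute into (2): p₂ = (398 + 3×95/3) / 9 = 493/9.

p₁ = 95/3, p₂ = 493/9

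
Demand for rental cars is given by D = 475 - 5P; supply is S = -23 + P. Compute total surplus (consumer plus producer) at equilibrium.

Total surplus = 2160

Equilibrium: 475 - 5P = -23 + P gives P* = 83, Q* = 60.
Demand choke price: P = 95; supply starts at P = 23.
CS = ½(95 − 83)(60) = 360; PS = ½(83 − 23)(60) = 1800.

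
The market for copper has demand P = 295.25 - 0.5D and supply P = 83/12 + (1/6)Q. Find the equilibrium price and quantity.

P* = 79, Q* = 432.5

Set the two price expressions equal: 295.25 - 0.5Q = 83/12 + (1/6)Q.
865/3 = (2/3)Q, so Q* = 432.5.
P* = 295.25 − (0.5)(432.5) = 79.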